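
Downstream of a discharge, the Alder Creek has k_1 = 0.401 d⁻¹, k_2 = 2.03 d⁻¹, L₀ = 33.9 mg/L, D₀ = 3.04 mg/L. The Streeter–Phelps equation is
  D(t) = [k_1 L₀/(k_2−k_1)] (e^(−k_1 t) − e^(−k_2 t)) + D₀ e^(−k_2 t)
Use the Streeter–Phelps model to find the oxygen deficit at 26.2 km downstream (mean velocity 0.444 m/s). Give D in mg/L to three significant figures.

D ≈ 5.02 mg/L

Travel time t = x/v = 26.2 km / (0.444 m/s) = 26200 m / 0.444 m/s = 59010 s = 0.6830 d.
k_1 L₀/(k_2−k_1) = 0.401×33.9/(2.03−0.401) = 13.59/1.629 = 8.345 mg/L.
e^(−k_1 t) = e^(−0.401×0.6830) = 0.7604; e^(−k_2 t) = e^(−2.03×0.6830) = 0.2500.
D = 8.345 × (0.7604 − 0.2500) + 3.04 × 0.2500 = 4.260 + 0.7599 = 5.020 mg/L.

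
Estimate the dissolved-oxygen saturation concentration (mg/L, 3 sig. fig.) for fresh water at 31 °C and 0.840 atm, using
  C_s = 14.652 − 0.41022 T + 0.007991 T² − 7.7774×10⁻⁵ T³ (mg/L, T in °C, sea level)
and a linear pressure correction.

C_s ≈ 6.13 mg/L

At sea level: C_s = 14.652 − 0.41022×31 + 0.007991×31² − 7.7774×10⁻⁵×31³ = 7.298 mg/L.
Pressure correction: C_s' = 7.298 × 0.840 = 6.130 mg/L.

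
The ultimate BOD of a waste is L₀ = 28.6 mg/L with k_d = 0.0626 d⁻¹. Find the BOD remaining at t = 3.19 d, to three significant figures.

L_t = L₀ e^(−k_d t) = 28.6 × e^(−0.0626×3.19) = 28.6 × 0.8190 = 23.42 mg/L.

L ≈ 23.4 mg/L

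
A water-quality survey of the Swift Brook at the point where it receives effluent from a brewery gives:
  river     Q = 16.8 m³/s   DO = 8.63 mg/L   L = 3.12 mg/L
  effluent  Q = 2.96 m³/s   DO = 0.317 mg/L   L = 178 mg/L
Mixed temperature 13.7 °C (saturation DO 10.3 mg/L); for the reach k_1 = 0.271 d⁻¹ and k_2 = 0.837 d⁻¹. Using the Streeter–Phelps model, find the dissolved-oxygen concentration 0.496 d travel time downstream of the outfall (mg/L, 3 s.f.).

DO ≈ 5.37 mg/L

Mixed DO = (16.8×8.63 + 2.96×0.317)/(16.8+2.96) = 145.9/19.76 = 7.385 mg/L.
Mixed L₀ = (16.8×3.12 + 2.96×178)/(19.76) = 579.3/19.76 = 29.32 mg/L.
Initial deficit D₀ = C_s − DO₀ = 10.3 − 7.385 = 2.915 mg/L.
D(0.496) = [0.271×29.32/(0.837−0.271)](e^(−0.271×0.496) − e^(−0.837×0.496)) + 2.915 e^(−0.837×0.496)
= 14.04 × (0.8742 − 0.6602) + 2.915 × 0.6602 = 4.928 mg/L.
DO = 10.3 − 4.928 = 5.372 mg/L.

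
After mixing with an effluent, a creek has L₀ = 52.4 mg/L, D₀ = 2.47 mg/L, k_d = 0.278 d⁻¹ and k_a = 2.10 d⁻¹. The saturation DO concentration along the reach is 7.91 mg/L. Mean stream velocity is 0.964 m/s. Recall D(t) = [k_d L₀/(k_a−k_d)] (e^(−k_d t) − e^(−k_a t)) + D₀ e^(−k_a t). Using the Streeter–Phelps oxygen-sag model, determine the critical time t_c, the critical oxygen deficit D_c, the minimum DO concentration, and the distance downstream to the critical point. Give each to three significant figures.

t_c ≈ 0.907 d; D_c ≈ 5.39 mg/L; min DO ≈ 2.52 mg/L; x_c ≈ 75.5 km

At the critical point dD/dt = 0, so k_d L₀ e^(−k_d t) = k_a D. Substituting D(t) from the Streeter–Phelps equation and solving for t gives
t_c = ln[(k_a/k_d)(1 − D₀(k_a−k_d)/(k_d L₀))] / (k_a−k_d).
Here k_a−k_d = 1.822 d⁻¹ and 1 − D₀(k_a−k_d)/(k_d L₀) = 1 − 2.47×1.822/(0.278×52.4) = 0.6911, so
t_c = ln(7.554 × 0.6911) / 1.822 = 1.653 / 1.822 = 0.9070 d.
D_c = (k_d/k_a) L₀ e^(−k_d t_c) = (0.278/2.10) × 52.4 × e^(−0.278×0.9070) = 0.1324 × 52.4 × 0.7771 = 5.391 mg/L.
Minimum DO = C_s − D_c = 7.91 − 5.391 = 2.519 mg/L.
x_c = v t_c = 0.964 m/s × 0.9070 d × 86400 s/d = 75540 m ≈ 75.5 km.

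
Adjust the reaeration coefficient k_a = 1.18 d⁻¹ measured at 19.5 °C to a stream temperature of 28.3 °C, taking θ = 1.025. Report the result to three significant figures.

k_a ≈ 1.47 d⁻¹

k_a(T₂) = k_a(T₁) · θ^(T₂−T₁) = 1.18 × 1.025^(28.3−19.5)
= 1.18 × 1.025^8.80 = 1.18 × 1.243 = 1.466 d⁻¹.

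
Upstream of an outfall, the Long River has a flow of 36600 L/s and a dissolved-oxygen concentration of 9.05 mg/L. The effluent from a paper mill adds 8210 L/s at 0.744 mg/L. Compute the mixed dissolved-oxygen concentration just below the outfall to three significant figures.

7.53 mg/L

Flow-weighted mixing: C = (Q_r C_r + Q_w C_w)/(Q_r + Q_w)
= (36600×9.05 + 8210×0.744)/(36600 + 8210) = 337300/44810 = 7.528 mg/L.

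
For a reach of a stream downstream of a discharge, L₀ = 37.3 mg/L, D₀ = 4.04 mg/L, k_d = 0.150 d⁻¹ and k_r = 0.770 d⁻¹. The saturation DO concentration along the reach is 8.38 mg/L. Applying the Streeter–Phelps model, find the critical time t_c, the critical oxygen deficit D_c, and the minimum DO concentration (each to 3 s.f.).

With k_r/k_d = 5.133 and 1 − D₀(k_r−k_d)/(k_d L₀) = 0.5523,
t_c = ln(5.133 × 0.5523) / (0.770 − 0.150) = ln(2.835) / 0.6200 = 1.042/0.6200 = 1.681 d.
D_c = (k_d/k_r) L₀ e^(−k_d t_c) = (0.150/0.770) × 37.3 × e^(−0.150×1.681) = 0.1948 × 37.3 × 0.7771 = 5.647 mg/L.
Minimum DO = C_s − D_c = 8.38 − 5.647 = 2.733 mg/L.

t_c ≈ 1.68 d; D_c ≈ 5.65 mg/L; min DO ≈ 2.73 mg/L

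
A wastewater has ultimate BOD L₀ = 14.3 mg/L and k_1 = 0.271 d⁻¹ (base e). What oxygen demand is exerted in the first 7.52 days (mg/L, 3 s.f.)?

y_t = L₀(1 − e^(−k_1 t)) = 14.3 × (1 − e^(−0.271×7.52))
= 14.3 × (1 − 0.1303) = 14.3 × 0.8697 = 12.44 mg/L.

y ≈ 12.4 mg/L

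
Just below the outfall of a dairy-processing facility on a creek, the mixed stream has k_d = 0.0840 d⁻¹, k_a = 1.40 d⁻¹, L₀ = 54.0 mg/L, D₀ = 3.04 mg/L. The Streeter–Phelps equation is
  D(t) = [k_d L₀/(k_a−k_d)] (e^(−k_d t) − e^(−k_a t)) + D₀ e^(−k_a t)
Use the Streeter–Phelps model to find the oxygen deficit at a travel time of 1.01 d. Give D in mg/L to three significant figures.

k_d L₀/(k_a−k_d) = 0.0840×54.0/(1.40−0.0840) = 4.536/1.316 = 3.447 mg/L.
e^(−k_d t) = e^(−0.0840×1.010) = 0.9187; e^(−k_a t) = e^(−1.40×1.010) = 0.2432.
D = 3.447 × (0.9187 − 0.2432) + 3.04 × 0.2432 = 2.328 + 0.7392 = 3.068 mg/L.

D ≈ 3.07 mg/L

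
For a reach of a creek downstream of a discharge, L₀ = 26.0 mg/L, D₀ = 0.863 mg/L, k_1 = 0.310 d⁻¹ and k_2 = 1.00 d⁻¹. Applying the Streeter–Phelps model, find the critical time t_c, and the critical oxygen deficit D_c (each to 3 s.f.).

t_c ≈ 1.59 d; D_c ≈ 4.93 mg/L

t_c = [1/(k_2−k_1)] ln[(k_2/k_1)(1 − D₀(k_2−k_1)/(k_1 L₀))]
= [1/(1.00−0.310)] ln[(1.00/0.310)(1 − 0.863×0.6900/(0.310×26.0))]
= (1/0.6900) ln[3.226 × 0.9261] = 1.449 × ln(2.987) = 1.449 × 1.094 = 1.586 d.
L(t_c) = L₀ e^(−k_1 t_c) = 26.0 × 0.6116 = 15.90 mg/L, and at the critical point k_2 D_c = k_1 L, so D_c = (0.310/1.00) × 15.90 = 4.929 mg/L.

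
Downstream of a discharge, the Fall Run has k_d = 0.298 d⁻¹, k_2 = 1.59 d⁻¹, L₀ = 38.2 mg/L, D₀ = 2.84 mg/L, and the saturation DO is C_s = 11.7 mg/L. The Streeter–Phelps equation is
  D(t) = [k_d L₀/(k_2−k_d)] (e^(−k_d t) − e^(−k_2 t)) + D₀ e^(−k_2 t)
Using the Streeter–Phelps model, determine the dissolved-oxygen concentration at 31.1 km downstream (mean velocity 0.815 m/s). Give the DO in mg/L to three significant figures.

Travel time t = x/v = 31.1 km / (0.815 m/s) = 31100 m / 0.815 m/s = 38160 s = 0.4417 d.
k_d L₀/(k_2−k_d) = 0.298×38.2/(1.59−0.298) = 11.38/1.292 = 8.811 mg/L.
e^(−k_d t) = e^(−0.298×0.4417) = 0.8767; e^(−k_2 t) = e^(−1.59×0.4417) = 0.4955.
D = 8.811 × (0.8767 − 0.4955) + 2.84 × 0.4955 = 3.359 + 1.407 = 4.766 mg/L.
DO = C_s − D = 11.7 − 4.766 = 6.934 mg/L.

DO ≈ 6.93 mg/L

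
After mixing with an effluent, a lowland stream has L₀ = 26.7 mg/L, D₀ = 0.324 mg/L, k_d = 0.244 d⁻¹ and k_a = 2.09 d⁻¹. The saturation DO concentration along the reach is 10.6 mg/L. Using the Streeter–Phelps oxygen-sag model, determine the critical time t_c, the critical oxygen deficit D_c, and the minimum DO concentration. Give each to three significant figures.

t_c ≈ 1.11 d; D_c ≈ 2.38 mg/L; min DO ≈ 8.22 mg/L

t_c = [1/(k_a−k_d)] ln[(k_a/k_d)(1 − D₀(k_a−k_d)/(k_d L₀))]
= [1/(2.09−0.244)] ln[(2.09/0.244)(1 − 0.324×1.846/(0.244×26.7))]
= (1/1.846) ln[8.566 × 0.9082] = 0.5417 × ln(7.779) = 0.5417 × 2.051 = 1.111 d.
D_c = (k_d/k_a) L₀ e^(−k_d t_c) = (0.244/2.09) × 26.7 × e^(−0.244×1.111) = 0.1167 × 26.7 × 0.7625 = 2.377 mg/L.
Minimum DO = C_s − D_c = 10.6 − 2.377 = 8.223 mg/L.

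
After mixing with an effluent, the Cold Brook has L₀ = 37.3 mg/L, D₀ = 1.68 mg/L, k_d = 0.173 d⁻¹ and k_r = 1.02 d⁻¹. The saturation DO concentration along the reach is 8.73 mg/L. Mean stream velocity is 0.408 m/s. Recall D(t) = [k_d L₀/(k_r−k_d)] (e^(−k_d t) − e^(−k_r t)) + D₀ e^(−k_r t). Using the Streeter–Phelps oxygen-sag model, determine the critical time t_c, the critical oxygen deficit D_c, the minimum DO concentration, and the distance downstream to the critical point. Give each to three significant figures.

t_c ≈ 1.80 d; D_c ≈ 4.63 mg/L; min DO ≈ 4.10 mg/L; x_c ≈ 63.5 km

t_c = [1/(k_r−k_d)] ln[(k_r/k_d)(1 − D₀(k_r−k_d)/(k_d L₀))]
= [1/(1.02−0.173)] ln[(1.02/0.173)(1 − 1.68×0.8470/(0.173×37.3))]
= (1/0.8470) ln[5.896 × 0.7795] = 1.181 × ln(4.596) = 1.181 × 1.525 = 1.801 d.
D_c = (k_d/k_r) L₀ e^(−k_d t_c) = (0.173/1.02) × 37.3 × e^(−0.173×1.801) = 0.1696 × 37.3 × 0.7323 = 4.633 mg/L.
Minimum DO = C_s − D_c = 8.73 − 4.633 = 4.097 mg/L.
x_c = v t_c = 0.408 m/s × 1.801 d × 86400 s/d = 63470 m ≈ 63.5 km.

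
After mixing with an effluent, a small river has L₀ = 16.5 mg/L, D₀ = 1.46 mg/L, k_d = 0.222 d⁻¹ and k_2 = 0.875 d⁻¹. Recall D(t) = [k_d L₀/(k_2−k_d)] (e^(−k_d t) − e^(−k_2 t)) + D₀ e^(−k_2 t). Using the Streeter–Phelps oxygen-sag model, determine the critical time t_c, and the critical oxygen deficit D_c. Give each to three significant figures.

At the critical point dD/dt = 0, so k_d L₀ e^(−k_d t) = k_2 D. Substituting D(t) from the Streeter–Phelps equation and solving for t gives
t_c = ln[(k_2/k_d)(1 − D₀(k_2−k_d)/(k_d L₀))] / (k_2−k_d).
Here k_2−k_d = 0.6530 d⁻¹ and 1 − D₀(k_2−k_d)/(k_d L₀) = 1 − 1.46×0.6530/(0.222×16.5) = 0.7397, so
t_c = ln(3.941 × 0.7397) / 0.6530 = 1.070 / 0.6530 = 1.639 d.
L(t_c) = L₀ e^(−k_d t_c) = 16.5 × 0.6950 = 11.47 mg/L, and at the critical point k_2 D_c = k_d L, so D_c = (0.222/0.875) × 11.47 = 2.910 mg/L.

t_c ≈ 1.64 d; D_c ≈ 2.91 mg/L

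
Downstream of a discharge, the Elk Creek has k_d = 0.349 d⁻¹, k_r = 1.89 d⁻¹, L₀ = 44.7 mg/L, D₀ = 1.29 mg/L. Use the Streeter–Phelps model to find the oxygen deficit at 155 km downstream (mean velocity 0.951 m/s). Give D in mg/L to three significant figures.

Travel time t = x/v = 155 km / (0.951 m/s) = 155000 m / 0.951 m/s = 163000 s = 1.886 d.
k_d L₀/(k_r−k_d) = 0.349×44.7/(1.89−0.349) = 15.60/1.541 = 10.12 mg/L.
e^(−k_d t) = e^(−0.349×1.886) = 0.5177; e^(−k_r t) = e^(−1.89×1.886) = 0.02829.
D = 10.12 × (0.5177 − 0.02829) + 1.29 × 0.02829 = 4.955 + 0.03649 = 4.991 mg/L.

D ≈ 4.99 mg/L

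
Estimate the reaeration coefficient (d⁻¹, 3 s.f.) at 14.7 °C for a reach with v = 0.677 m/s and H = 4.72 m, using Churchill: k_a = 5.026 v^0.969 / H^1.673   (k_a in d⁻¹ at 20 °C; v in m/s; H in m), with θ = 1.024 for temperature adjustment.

k_a ≈ 0.226 d⁻¹

k_a(20) = 5.026 × 0.677^0.969 / 4.72^1.673 = 5.026 × 0.6852 / 13.41 = 0.2568 d⁻¹.
k_a(14.7) = 0.2568 × 1.024^(14.7−20) = 0.2568 × 0.8819 = 0.2264 d⁻¹.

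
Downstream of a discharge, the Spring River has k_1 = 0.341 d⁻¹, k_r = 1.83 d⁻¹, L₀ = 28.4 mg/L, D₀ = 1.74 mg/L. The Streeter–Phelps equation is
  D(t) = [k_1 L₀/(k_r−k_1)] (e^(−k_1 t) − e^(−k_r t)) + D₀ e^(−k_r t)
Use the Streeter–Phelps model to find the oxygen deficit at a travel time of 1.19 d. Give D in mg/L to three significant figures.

k_1 L₀/(k_r−k_1) = 0.341×28.4/(1.83−0.341) = 9.684/1.489 = 6.504 mg/L.
e^(−k_1 t) = e^(−0.341×1.190) = 0.6665; e^(−k_r t) = e^(−1.83×1.190) = 0.1133.
D = 6.504 × (0.6665 − 0.1133) + 1.74 × 0.1133 = 3.598 + 0.1971 = 3.795 mg/L.

D ≈ 3.79 mg/L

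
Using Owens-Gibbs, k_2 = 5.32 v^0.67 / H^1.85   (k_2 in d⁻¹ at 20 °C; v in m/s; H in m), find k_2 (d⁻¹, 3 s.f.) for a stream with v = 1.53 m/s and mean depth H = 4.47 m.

k_2 ≈ 0.443 d⁻¹

k_2 = 5.32 × 1.53^0.67 / 4.47^1.85 = 5.32 × 1.330 / 15.96 = 0.4432 d⁻¹.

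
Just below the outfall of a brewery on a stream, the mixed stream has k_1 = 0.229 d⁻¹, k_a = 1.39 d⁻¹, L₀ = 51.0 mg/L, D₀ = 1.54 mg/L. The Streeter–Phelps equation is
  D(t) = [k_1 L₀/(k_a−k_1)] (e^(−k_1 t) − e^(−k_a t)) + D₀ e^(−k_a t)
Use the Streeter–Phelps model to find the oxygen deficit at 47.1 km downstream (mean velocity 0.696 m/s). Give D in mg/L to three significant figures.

D ≈ 5.54 mg/L

Travel time t = x/v = 47.1 km / (0.696 m/s) = 47100 m / 0.696 m/s = 67670 s = 0.7832 d.
k_1 L₀/(k_a−k_1) = 0.229×51.0/(1.39−0.229) = 11.68/1.161 = 10.06 mg/L.
e^(−k_1 t) = e^(−0.229×0.7832) = 0.8358; e^(−k_a t) = e^(−1.39×0.7832) = 0.3367.
D = 10.06 × (0.8358 − 0.3367) + 1.54 × 0.3367 = 5.021 + 0.5184 = 5.540 mg/L.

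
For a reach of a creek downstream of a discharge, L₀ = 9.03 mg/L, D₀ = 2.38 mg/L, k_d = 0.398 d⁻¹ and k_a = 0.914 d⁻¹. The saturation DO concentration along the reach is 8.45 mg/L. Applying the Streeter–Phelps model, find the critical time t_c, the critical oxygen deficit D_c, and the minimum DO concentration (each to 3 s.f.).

t_c = [1/(k_a−k_d)] ln[(k_a/k_d)(1 − D₀(k_a−k_d)/(k_d L₀))]
= [1/(0.914−0.398)] ln[(0.914/0.398)(1 − 2.38×0.5160/(0.398×9.03))]
= (1/0.5160) ln[2.296 × 0.6583] = 1.938 × ln(1.512) = 1.938 × 0.4133 = 0.8009 d.
D_c = (k_d/k_a) L₀ e^(−k_d t_c) = (0.398/0.914) × 9.03 × e^(−0.398×0.8009) = 0.4354 × 9.03 × 0.7270 = 2.859 mg/L.
Minimum DO = C_s − D_c = 8.45 − 2.859 = 5.591 mg/L.

t_c ≈ 0.801 d; D_c ≈ 2.86 mg/L; min DO ≈ 5.59 mg/L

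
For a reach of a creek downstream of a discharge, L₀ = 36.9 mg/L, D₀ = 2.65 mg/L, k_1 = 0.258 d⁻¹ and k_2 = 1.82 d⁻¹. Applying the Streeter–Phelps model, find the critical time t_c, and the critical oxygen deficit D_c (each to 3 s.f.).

t_c ≈ 0.885 d; D_c ≈ 4.16 mg/L

t_c = [1/(k_2−k_1)] ln[(k_2/k_1)(1 − D₀(k_2−k_1)/(k_1 L₀))]
= [1/(1.82−0.258)] ln[(1.82/0.258)(1 − 2.65×1.562/(0.258×36.9))]
= (1/1.562) ln[7.054 × 0.5652] = 0.6402 × ln(3.987) = 0.6402 × 1.383 = 0.8854 d.
L(t_c) = L₀ e^(−k_1 t_c) = 36.9 × 0.7958 = 29.36 mg/L, and at the critical point k_2 D_c = k_1 L, so D_c = (0.258/1.82) × 29.36 = 4.163 mg/L.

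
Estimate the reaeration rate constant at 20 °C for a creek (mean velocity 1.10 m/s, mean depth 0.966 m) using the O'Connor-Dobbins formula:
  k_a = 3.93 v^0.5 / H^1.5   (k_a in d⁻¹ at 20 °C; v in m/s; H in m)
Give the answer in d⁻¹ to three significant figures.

k_a = 3.93 × 1.10^0.5 / 0.966^1.5 = 3.93 × 1.049 / 0.9494 = 4.341 d⁻¹.

k_a ≈ 4.34 d⁻¹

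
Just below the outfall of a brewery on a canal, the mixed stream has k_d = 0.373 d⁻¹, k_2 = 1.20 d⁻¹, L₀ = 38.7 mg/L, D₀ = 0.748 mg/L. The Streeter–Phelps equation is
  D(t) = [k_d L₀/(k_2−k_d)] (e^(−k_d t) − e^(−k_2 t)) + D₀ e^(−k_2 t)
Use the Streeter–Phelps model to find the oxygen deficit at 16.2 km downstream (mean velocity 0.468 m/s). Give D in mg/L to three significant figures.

Travel time t = x/v = 16.2 km / (0.468 m/s) = 16200 m / 0.468 m/s = 34620 s = 0.4006 d.
k_d L₀/(k_2−k_d) = 0.373×38.7/(1.20−0.373) = 14.44/0.8270 = 17.45 mg/L.
e^(−k_d t) = e^(−0.373×0.4006) = 0.8612; e^(−k_2 t) = e^(−1.20×0.4006) = 0.6183.
D = 17.45 × (0.8612 − 0.6183) + 0.748 × 0.6183 = 4.239 + 0.4625 = 4.702 mg/L.

D ≈ 4.70 mg/L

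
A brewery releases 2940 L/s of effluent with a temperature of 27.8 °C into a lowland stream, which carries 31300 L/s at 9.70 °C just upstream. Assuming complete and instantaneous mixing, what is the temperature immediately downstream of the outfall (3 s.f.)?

Flow-weighted mixing: C = (Q_r C_r + Q_w C_w)/(Q_r + Q_w)
= (31300×9.70 + 2940×27.8)/(31300 + 2940) = 385300/34240 = 11.25 °C.

11.3 °C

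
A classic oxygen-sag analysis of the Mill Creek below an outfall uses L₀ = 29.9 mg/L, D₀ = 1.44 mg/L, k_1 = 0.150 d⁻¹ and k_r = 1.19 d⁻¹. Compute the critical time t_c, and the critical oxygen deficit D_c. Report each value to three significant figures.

t_c ≈ 1.60 d; D_c ≈ 2.96 mg/L

With k_r/k_1 = 7.933 and 1 − D₀(k_r−k_1)/(k_1 L₀) = 0.6661,
t_c = ln(7.933 × 0.6661) / (1.19 − 0.150) = ln(5.284) / 1.040 = 1.665/1.040 = 1.601 d.
L(t_c) = L₀ e^(−k_1 t_c) = 29.9 × 0.7865 = 23.52 mg/L, and at the critical point k_r D_c = k_1 L, so D_c = (0.150/1.19) × 23.52 = 2.964 mg/L.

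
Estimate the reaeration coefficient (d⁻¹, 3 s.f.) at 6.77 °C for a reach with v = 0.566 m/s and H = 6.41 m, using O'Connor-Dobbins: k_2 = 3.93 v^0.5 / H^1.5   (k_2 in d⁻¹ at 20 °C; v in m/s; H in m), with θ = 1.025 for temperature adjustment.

k_2(20) = 3.93 × 0.566^0.5 / 6.41^1.5 = 3.93 × 0.7523 / 16.23 = 0.1822 d⁻¹.
k_2(6.77) = 0.1822 × 1.025^(6.77−20) = 0.1822 × 0.7213 = 0.1314 d⁻¹.

k_2 ≈ 0.131 d⁻¹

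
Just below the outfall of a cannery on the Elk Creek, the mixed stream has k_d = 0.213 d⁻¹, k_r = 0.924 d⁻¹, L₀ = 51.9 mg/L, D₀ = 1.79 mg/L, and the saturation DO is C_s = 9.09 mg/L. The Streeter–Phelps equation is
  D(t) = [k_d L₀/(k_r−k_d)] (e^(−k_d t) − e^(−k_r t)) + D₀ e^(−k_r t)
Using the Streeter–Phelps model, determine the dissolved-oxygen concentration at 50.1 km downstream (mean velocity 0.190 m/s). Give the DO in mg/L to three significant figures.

Travel time t = x/v = 50.1 km / (0.190 m/s) = 50100 m / 0.190 m/s = 263700 s = 3.052 d.
k_d L₀/(k_r−k_d) = 0.213×51.9/(0.924−0.213) = 11.05/0.7110 = 15.55 mg/L.
e^(−k_d t) = e^(−0.213×3.052) = 0.5220; e^(−k_r t) = e^(−0.924×3.052) = 0.05961.
D = 15.55 × (0.5220 − 0.05961) + 1.79 × 0.05961 = 7.190 + 0.1067 = 7.296 mg/L.
DO = C_s − D = 9.09 − 7.296 = 1.794 mg/L.

DO ≈ 1.79 mg/L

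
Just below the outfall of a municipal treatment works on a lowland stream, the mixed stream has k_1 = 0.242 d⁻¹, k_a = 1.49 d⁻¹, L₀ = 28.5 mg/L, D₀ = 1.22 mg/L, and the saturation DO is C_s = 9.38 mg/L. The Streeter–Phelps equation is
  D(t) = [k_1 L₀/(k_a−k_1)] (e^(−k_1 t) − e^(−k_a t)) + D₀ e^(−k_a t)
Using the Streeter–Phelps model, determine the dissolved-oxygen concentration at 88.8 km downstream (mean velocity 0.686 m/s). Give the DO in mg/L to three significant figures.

Travel time t = x/v = 88.8 km / (0.686 m/s) = 88800 m / 0.686 m/s = 129400 s = 1.498 d.
k_1 L₀/(k_a−k_1) = 0.242×28.5/(1.49−0.242) = 6.897/1.248 = 5.526 mg/L.
e^(−k_1 t) = e^(−0.242×1.498) = 0.6959; e^(−k_a t) = e^(−1.49×1.498) = 0.1073.
D = 5.526 × (0.6959 − 0.1073) + 1.22 × 0.1073 = 3.253 + 0.1309 = 3.384 mg/L.
DO = C_s − D = 9.38 − 3.384 = 5.996 mg/L.

DO ≈ 6.00 mg/L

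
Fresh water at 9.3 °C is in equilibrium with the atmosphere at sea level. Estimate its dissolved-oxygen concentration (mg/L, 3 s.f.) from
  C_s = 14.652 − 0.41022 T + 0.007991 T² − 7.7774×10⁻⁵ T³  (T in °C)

C_s ≈ 11.5 mg/L

C_s = 14.652 − 0.41022×9.3 + 0.007991×9.3² − 7.7774×10⁻⁵×9.3³ = 11.47 mg/L.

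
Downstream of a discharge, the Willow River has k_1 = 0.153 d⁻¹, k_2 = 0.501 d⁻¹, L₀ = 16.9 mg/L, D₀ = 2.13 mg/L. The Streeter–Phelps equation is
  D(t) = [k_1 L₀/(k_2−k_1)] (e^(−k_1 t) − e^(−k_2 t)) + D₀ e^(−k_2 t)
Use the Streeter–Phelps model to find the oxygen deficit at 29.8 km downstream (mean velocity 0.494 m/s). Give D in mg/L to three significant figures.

Travel time t = x/v = 29.8 km / (0.494 m/s) = 29800 m / 0.494 m/s = 60320 s = 0.6982 d.
k_1 L₀/(k_2−k_1) = 0.153×16.9/(0.501−0.153) = 2.586/0.3480 = 7.430 mg/L.
e^(−k_1 t) = e^(−0.153×0.6982) = 0.8987; e^(−k_2 t) = e^(−0.501×0.6982) = 0.7048.
D = 7.430 × (0.8987 − 0.7048) + 2.13 × 0.7048 = 1.440 + 1.501 = 2.942 mg/L.

D ≈ 2.94 mg/L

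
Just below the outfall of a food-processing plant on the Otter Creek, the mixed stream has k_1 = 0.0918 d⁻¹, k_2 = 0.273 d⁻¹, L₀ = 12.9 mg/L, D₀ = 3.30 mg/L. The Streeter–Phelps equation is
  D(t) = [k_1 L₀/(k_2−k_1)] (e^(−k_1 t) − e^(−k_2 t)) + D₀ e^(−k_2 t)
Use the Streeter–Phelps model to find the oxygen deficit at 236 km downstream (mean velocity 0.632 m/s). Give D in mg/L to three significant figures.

D ≈ 3.40 mg/L

Travel time t = x/v = 236 km / (0.632 m/s) = 236000 m / 0.632 m/s = 373400 s = 4.322 d.
k_1 L₀/(k_2−k_1) = 0.0918×12.9/(0.273−0.0918) = 1.184/0.1812 = 6.535 mg/L.
e^(−k_1 t) = e^(−0.0918×4.322) = 0.6725; e^(−k_2 t) = e^(−0.273×4.322) = 0.3073.
D = 6.535 × (0.6725 − 0.3073) + 3.30 × 0.3073 = 2.387 + 1.014 = 3.401 mg/L.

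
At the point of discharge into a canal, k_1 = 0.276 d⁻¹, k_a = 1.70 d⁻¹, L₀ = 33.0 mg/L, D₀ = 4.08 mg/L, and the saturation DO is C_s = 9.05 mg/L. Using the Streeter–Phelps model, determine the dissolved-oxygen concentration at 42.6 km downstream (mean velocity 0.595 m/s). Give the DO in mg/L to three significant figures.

DO ≈ 4.53 mg/L

Travel time t = x/v = 42.6 km / (0.595 m/s) = 42600 m / 0.595 m/s = 71600 s = 0.8287 d.
k_1 L₀/(k_a−k_1) = 0.276×33.0/(1.70−0.276) = 9.108/1.424 = 6.396 mg/L.
e^(−k_1 t) = e^(−0.276×0.8287) = 0.7956; e^(−k_a t) = e^(−1.70×0.8287) = 0.2445.
D = 6.396 × (0.7956 − 0.2445) + 4.08 × 0.2445 = 3.525 + 0.9974 = 4.522 mg/L.
DO = C_s − D = 9.05 − 4.522 = 4.528 mg/L.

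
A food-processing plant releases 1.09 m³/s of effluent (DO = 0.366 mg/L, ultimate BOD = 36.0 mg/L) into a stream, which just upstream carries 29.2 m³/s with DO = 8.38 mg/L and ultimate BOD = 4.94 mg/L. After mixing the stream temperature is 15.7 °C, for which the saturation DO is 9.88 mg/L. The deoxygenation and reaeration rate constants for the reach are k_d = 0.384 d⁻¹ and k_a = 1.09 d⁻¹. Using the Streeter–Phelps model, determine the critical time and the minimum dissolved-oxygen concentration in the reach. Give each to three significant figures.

Mixed DO = (29.2×8.38 + 1.09×0.366)/(29.2+1.09) = 245.1/30.29 = 8.092 mg/L.
Mixed L₀ = (29.2×4.94 + 1.09×36.0)/(30.29) = 183.5/30.29 = 6.058 mg/L.
Initial deficit D₀ = C_s − DO₀ = 9.88 − 8.092 = 1.788 mg/L.
t_c = (1/0.7060) ln[(1.09/0.384)(1 − 1.788×0.7060/(0.384×6.058))] = 1.416 × ln(1.298) = 0.3693 d.
D_c = (0.384/1.09) × 6.058 × e^(−0.384×0.3693) = 0.3523 × 6.058 × 0.8678 = 1.852 mg/L.
Minimum DO = 9.88 − 1.852 = 8.028 mg/L.

t_c ≈ 0.369 d; minimum DO ≈ 8.03 mg/L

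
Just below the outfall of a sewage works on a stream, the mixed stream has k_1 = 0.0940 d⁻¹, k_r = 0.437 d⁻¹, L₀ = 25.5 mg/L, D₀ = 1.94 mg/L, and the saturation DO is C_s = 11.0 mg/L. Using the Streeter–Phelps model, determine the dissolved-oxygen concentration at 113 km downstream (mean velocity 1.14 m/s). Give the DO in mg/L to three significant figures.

DO ≈ 7.78 mg/L

Travel time t = x/v = 113 km / (1.14 m/s) = 113000 m / 1.14 m/s = 99120 s = 1.147 d.
k_1 L₀/(k_r−k_1) = 0.0940×25.5/(0.437−0.0940) = 2.397/0.3430 = 6.988 mg/L.
e^(−k_1 t) = e^(−0.0940×1.147) = 0.8978; e^(−k_r t) = e^(−0.437×1.147) = 0.6057.
D = 6.988 × (0.8978 − 0.6057) + 1.94 × 0.6057 = 2.041 + 1.175 = 3.216 mg/L.
DO = C_s − D = 11.0 − 3.216 = 7.784 mg/L.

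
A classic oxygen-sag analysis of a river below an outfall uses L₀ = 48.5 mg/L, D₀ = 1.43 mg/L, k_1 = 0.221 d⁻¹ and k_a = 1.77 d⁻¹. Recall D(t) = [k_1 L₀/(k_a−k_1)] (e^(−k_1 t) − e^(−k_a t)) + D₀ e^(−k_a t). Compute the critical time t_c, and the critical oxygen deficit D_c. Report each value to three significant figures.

t_c = [1/(k_a−k_1)] ln[(k_a/k_1)(1 − D₀(k_a−k_1)/(k_1 L₀))]
= [1/(1.77−0.221)] ln[(1.77/0.221)(1 − 1.43×1.549/(0.221×48.5))]
= (1/1.549) ln[8.009 × 0.7933] = 0.6456 × ln(6.354) = 0.6456 × 1.849 = 1.194 d.
L(t_c) = L₀ e^(−k_1 t_c) = 48.5 × 0.7681 = 37.25 mg/L, and at the critical point k_a D_c = k_1 L, so D_c = (0.221/1.77) × 37.25 = 4.651 mg/L.

t_c ≈ 1.19 d; D_c ≈ 4.65 mg/L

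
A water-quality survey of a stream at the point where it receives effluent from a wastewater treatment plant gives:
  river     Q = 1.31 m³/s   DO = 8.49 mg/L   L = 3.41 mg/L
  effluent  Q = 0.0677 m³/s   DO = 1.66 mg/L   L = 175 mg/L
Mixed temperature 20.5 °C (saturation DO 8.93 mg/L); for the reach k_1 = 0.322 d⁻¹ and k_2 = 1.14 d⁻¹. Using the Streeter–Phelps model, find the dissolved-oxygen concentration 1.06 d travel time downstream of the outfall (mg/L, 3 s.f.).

DO ≈ 6.78 mg/L

Mixed DO = (1.31×8.49 + 0.0677×1.66)/(1.31+0.0677) = 11.23/1.378 = 8.154 mg/L.
Mixed L₀ = (1.31×3.41 + 0.0677×175)/(1.378) = 16.31/1.378 = 11.84 mg/L.
Initial deficit D₀ = C_s − DO₀ = 8.93 − 8.154 = 0.7756 mg/L.
D(1.06) = [0.322×11.84/(1.14−0.322)](e^(−0.322×1.06) − e^(−1.14×1.06)) + 0.7756 e^(−1.14×1.06)
= 4.661 × (0.7108 − 0.2987) + 0.7756 × 0.2987 = 2.153 mg/L.
DO = 8.93 − 2.153 = 6.777 mg/L.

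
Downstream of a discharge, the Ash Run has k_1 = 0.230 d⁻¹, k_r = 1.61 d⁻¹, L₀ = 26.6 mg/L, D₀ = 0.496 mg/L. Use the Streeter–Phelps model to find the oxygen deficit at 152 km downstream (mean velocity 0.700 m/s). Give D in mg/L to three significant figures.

Travel time t = x/v = 152 km / (0.700 m/s) = 152000 m / 0.700 m/s = 217100 s = 2.513 d.
k_1 L₀/(k_r−k_1) = 0.230×26.6/(1.61−0.230) = 6.118/1.380 = 4.433 mg/L.
e^(−k_1 t) = e^(−0.230×2.513) = 0.5610; e^(−k_r t) = e^(−1.61×2.513) = 0.01749.
D = 4.433 × (0.5610 − 0.01749) + 0.496 × 0.01749 = 2.410 + 0.008674 = 2.418 mg/L.

D ≈ 2.42 mg/L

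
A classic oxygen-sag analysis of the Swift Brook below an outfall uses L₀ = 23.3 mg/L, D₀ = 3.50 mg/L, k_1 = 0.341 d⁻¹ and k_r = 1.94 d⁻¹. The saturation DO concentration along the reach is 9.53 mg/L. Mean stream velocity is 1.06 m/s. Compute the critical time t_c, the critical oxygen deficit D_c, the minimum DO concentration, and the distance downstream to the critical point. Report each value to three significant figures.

t_c ≈ 0.325 d; D_c ≈ 3.67 mg/L; min DO ≈ 5.86 mg/L; x_c ≈ 29.8 km

With k_r/k_1 = 5.689 and 1 − D₀(k_r−k_1)/(k_1 L₀) = 0.2956,
t_c = ln(5.689 × 0.2956) / (1.94 − 0.341) = ln(1.682) / 1.599 = 0.5199/1.599 = 0.3251 d.
L(t_c) = L₀ e^(−k_1 t_c) = 23.3 × 0.8951 = 20.85 mg/L, and at the critical point k_r D_c = k_1 L, so D_c = (0.341/1.94) × 20.85 = 3.666 mg/L.
Minimum DO = C_s − D_c = 9.53 − 3.666 = 5.864 mg/L.
x_c = v t_c = 1.06 m/s × 0.3251 d × 86400 s/d = 29780 m ≈ 29.8 km.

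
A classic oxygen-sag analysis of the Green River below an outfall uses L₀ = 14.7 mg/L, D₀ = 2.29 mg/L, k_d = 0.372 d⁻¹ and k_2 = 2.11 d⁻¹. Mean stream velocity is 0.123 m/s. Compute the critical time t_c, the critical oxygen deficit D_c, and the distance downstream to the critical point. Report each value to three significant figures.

t_c ≈ 0.250 d; D_c ≈ 2.36 mg/L; x_c ≈ 2.66 km

With k_2/k_d = 5.672 and 1 − D₀(k_2−k_d)/(k_d L₀) = 0.2722,
t_c = ln(5.672 × 0.2722) / (2.11 − 0.372) = ln(1.544) / 1.738 = 0.4343/1.738 = 0.2499 d.
L(t_c) = L₀ e^(−k_d t_c) = 14.7 × 0.9112 = 13.40 mg/L, and at the critical point k_2 D_c = k_d L, so D_c = (0.372/2.11) × 13.40 = 2.362 mg/L.
x_c = v t_c = 0.123 m/s × 0.2499 d × 86400 s/d = 2655 m ≈ 2.66 km.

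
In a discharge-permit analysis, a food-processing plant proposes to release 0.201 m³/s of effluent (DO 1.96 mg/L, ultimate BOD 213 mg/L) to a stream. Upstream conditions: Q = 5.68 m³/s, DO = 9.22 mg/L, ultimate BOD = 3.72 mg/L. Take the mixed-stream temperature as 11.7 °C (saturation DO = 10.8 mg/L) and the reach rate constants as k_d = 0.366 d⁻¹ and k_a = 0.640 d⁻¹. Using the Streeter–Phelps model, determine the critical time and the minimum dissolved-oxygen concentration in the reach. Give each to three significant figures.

Mixed DO = (5.68×9.22 + 0.201×1.96)/(5.68+0.201) = 52.76/5.881 = 8.972 mg/L.
Mixed L₀ = (5.68×3.72 + 0.201×213)/(5.881) = 63.94/5.881 = 10.87 mg/L.
Initial deficit D₀ = C_s − DO₀ = 10.8 − 8.972 = 1.828 mg/L.
t_c = (1/0.2740) ln[(0.640/0.366)(1 − 1.828×0.2740/(0.366×10.87))] = 3.650 × ln(1.529) = 1.549 d.
D_c = (0.366/0.640) × 10.87 × e^(−0.366×1.549) = 0.5719 × 10.87 × 0.5674 = 3.528 mg/L.
Minimum DO = 10.8 − 3.528 = 7.272 mg/L.

t_c ≈ 1.55 d; minimum DO ≈ 7.27 mg/L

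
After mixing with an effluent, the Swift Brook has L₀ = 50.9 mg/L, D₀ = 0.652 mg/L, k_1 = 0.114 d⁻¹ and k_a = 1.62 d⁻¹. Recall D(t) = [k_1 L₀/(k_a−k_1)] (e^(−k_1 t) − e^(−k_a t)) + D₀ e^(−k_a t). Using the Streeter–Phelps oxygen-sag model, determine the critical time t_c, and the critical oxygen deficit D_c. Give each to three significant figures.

With k_a/k_1 = 14.21 and 1 − D₀(k_a−k_1)/(k_1 L₀) = 0.8308,
t_c = ln(14.21 × 0.8308) / (1.62 − 0.114) = ln(11.81) / 1.506 = 2.469/1.506 = 1.639 d.
L(t_c) = L₀ e^(−k_1 t_c) = 50.9 × 0.8296 = 42.22 mg/L, and at the critical point k_a D_c = k_1 L, so D_c = (0.114/1.62) × 42.22 = 2.971 mg/L.

t_c ≈ 1.64 d; D_c ≈ 2.97 mg/L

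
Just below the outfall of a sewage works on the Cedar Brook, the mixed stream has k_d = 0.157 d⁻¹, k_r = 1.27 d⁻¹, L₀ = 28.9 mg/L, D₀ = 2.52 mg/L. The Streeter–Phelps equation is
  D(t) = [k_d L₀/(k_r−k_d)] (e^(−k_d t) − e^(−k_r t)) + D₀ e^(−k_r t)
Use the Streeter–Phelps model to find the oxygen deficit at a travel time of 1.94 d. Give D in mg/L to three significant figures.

k_d L₀/(k_r−k_d) = 0.157×28.9/(1.27−0.157) = 4.537/1.113 = 4.077 mg/L.
e^(−k_d t) = e^(−0.157×1.940) = 0.7374; e^(−k_r t) = e^(−1.27×1.940) = 0.08511.
D = 4.077 × (0.7374 − 0.08511) + 2.52 × 0.08511 = 2.659 + 0.2145 = 2.874 mg/L.

D ≈ 2.87 mg/L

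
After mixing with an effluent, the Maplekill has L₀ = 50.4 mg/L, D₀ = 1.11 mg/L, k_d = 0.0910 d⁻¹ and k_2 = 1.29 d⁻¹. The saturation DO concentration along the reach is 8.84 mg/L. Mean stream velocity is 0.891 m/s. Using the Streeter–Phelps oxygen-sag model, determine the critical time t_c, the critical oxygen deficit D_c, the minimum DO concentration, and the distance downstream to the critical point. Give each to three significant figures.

t_c = [1/(k_2−k_d)] ln[(k_2/k_d)(1 − D₀(k_2−k_d)/(k_d L₀))]
= [1/(1.29−0.0910)] ln[(1.29/0.0910)(1 − 1.11×1.199/(0.0910×50.4))]
= (1/1.199) ln[14.18 × 0.7098] = 0.8340 × ln(10.06) = 0.8340 × 2.309 = 1.926 d.
L(t_c) = L₀ e^(−k_d t_c) = 50.4 × 0.8393 = 42.30 mg/L, and at the critical point k_2 D_c = k_d L, so D_c = (0.0910/1.29) × 42.30 = 2.984 mg/L.
Minimum DO = C_s − D_c = 8.84 − 2.984 = 5.856 mg/L.
x_c = v t_c = 0.891 m/s × 1.926 d × 86400 s/d = 148200 m ≈ 148 km.

t_c ≈ 1.93 d; D_c ≈ 2.98 mg/L; min DO ≈ 5.86 mg/L; x_c ≈ 148 km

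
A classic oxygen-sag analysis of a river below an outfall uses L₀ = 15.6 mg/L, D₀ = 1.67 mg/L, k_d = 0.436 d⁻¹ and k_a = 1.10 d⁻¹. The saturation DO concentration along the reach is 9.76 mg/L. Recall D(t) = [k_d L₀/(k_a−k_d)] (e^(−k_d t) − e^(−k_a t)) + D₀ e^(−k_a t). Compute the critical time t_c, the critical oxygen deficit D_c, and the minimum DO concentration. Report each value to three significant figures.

t_c ≈ 1.13 d; D_c ≈ 3.79 mg/L; min DO ≈ 5.97 mg/L

With k_a/k_d = 2.523 and 1 − D₀(k_a−k_d)/(k_d L₀) = 0.8370,
t_c = ln(2.523 × 0.8370) / (1.10 − 0.436) = ln(2.112) / 0.6640 = 0.7475/0.6640 = 1.126 d.
D_c = (k_d/k_a) L₀ e^(−k_d t_c) = (0.436/1.10) × 15.6 × e^(−0.436×1.126) = 0.3964 × 15.6 × 0.6121 = 3.785 mg/L.
Minimum DO = C_s − D_c = 9.76 − 3.785 = 5.975 mg/L.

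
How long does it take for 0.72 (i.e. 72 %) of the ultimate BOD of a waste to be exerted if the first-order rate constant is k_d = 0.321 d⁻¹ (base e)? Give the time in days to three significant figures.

t ≈ 3.97 d

y/L₀ = 1 − e^(−k_d t) = 0.72 ⇒ e^(−k_d t) = 0.280
t = −ln(0.280) / 0.321 = 1.273 / 0.321 = 3.966 d.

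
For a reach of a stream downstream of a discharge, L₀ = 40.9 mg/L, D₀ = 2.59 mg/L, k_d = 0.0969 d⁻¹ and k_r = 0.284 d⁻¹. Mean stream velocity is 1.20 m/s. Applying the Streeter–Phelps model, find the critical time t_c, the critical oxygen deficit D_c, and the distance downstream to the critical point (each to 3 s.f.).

At the critical point dD/dt = 0, so k_d L₀ e^(−k_d t) = k_r D. Substituting D(t) from the Streeter–Phelps equation and solving for t gives
t_c = ln[(k_r/k_d)(1 − D₀(k_r−k_d)/(k_d L₀))] / (k_r−k_d).
Here k_r−k_d = 0.1871 d⁻¹ and 1 − D₀(k_r−k_d)/(k_d L₀) = 1 − 2.59×0.1871/(0.0969×40.9) = 0.8777, so
t_c = ln(2.931 × 0.8777) / 0.1871 = 0.9449 / 0.1871 = 5.050 d.
D_c = (k_d/k_r) L₀ e^(−k_d t_c) = (0.0969/0.284) × 40.9 × e^(−0.0969×5.050) = 0.3412 × 40.9 × 0.6130 = 8.555 mg/L.
x_c = v t_c = 1.20 m/s × 5.050 d × 86400 s/d = 523600 m ≈ 524 km.

t_c ≈ 5.05 d; D_c ≈ 8.55 mg/L; x_c ≈ 524 km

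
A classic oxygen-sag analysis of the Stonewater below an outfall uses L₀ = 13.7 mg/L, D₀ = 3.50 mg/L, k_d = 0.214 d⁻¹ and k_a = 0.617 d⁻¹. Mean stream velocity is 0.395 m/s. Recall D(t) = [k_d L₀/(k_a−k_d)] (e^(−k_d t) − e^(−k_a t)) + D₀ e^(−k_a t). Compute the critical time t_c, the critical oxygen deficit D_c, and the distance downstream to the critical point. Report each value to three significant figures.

t_c ≈ 1.00 d; D_c ≈ 3.84 mg/L; x_c ≈ 34.1 km

With k_a/k_d = 2.883 and 1 − D₀(k_a−k_d)/(k_d L₀) = 0.5189,
t_c = ln(2.883 × 0.5189) / (0.617 − 0.214) = ln(1.496) / 0.4030 = 0.4028/0.4030 = 0.9996 d.
L(t_c) = L₀ e^(−k_d t_c) = 13.7 × 0.8074 = 11.06 mg/L, and at the critical point k_a D_c = k_d L, so D_c = (0.214/0.617) × 11.06 = 3.837 mg/L.
x_c = v t_c = 0.395 m/s × 0.9996 d × 86400 s/d = 34110 m ≈ 34.1 km.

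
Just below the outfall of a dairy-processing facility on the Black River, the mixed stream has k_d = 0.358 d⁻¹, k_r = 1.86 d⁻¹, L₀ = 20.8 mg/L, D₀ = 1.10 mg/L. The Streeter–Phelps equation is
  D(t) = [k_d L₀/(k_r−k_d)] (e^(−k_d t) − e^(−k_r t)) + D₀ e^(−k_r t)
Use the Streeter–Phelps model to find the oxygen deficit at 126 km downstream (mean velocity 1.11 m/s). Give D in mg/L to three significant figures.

Travel time t = x/v = 126 km / (1.11 m/s) = 126000 m / 1.11 m/s = 113500 s = 1.314 d.
k_d L₀/(k_r−k_d) = 0.358×20.8/(1.86−0.358) = 7.446/1.502 = 4.958 mg/L.
e^(−k_d t) = e^(−0.358×1.314) = 0.6248; e^(−k_r t) = e^(−1.86×1.314) = 0.08684.
D = 4.958 × (0.6248 − 0.08684) + 1.10 × 0.08684 = 2.667 + 0.09552 = 2.762 mg/L.

D ≈ 2.76 mg/L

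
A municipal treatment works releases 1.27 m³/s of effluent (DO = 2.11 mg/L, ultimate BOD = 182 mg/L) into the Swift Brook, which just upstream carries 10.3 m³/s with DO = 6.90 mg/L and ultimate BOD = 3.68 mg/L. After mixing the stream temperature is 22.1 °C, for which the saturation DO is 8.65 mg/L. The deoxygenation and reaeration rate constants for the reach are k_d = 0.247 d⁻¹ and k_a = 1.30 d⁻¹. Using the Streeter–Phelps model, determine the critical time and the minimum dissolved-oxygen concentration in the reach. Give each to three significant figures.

Mixed DO = (10.3×6.90 + 1.27×2.11)/(10.3+1.27) = 73.75/11.57 = 6.374 mg/L.
Mixed L₀ = (10.3×3.68 + 1.27×182)/(11.57) = 269.0/11.57 = 23.25 mg/L.
Initial deficit D₀ = C_s − DO₀ = 8.65 − 6.374 = 2.276 mg/L.
t_c = (1/1.053) ln[(1.30/0.247)(1 − 2.276×1.053/(0.247×23.25))] = 0.9497 × ln(3.067) = 1.064 d.
D_c = (0.247/1.30) × 23.25 × e^(−0.247×1.064) = 0.1900 × 23.25 × 0.7688 = 3.397 mg/L.
Minimum DO = 8.65 − 3.397 = 5.253 mg/L.

t_c ≈ 1.06 d; minimum DO ≈ 5.25 mg/L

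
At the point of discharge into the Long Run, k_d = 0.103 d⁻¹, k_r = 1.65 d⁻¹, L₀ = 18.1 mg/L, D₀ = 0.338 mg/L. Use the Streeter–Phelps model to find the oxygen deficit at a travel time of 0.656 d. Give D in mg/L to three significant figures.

D ≈ 0.833 mg/L

k_d L₀/(k_r−k_d) = 0.103×18.1/(1.65−0.103) = 1.864/1.547 = 1.205 mg/L.
e^(−k_d t) = e^(−0.103×0.6560) = 0.9347; e^(−k_r t) = e^(−1.65×0.6560) = 0.3388.
D = 1.205 × (0.9347 − 0.3388) + 0.338 × 0.3388 = 0.7181 + 0.1145 = 0.8326 mg/L.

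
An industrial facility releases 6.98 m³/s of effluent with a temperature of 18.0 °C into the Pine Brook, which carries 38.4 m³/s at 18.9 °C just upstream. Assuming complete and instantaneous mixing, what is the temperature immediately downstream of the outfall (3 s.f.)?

18.8 °C

Flow-weighted mixing: C = (Q_r C_r + Q_w C_w)/(Q_r + Q_w)
= (38.4×18.9 + 6.98×18.0)/(38.4 + 6.98) = 851.4/45.38 = 18.76 °C.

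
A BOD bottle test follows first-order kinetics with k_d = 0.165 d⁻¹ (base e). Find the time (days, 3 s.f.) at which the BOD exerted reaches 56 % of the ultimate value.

y/L₀ = 1 − e^(−k_d t) = 0.56 ⇒ e^(−k_d t) = 0.440
t = −ln(0.440) / 0.165 = 0.8210 / 0.165 = 4.976 d.

t ≈ 4.98 d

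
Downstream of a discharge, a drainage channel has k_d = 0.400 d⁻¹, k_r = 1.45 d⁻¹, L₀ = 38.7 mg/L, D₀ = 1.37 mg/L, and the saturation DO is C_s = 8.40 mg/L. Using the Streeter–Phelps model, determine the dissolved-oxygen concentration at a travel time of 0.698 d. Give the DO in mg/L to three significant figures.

DO ≈ 2.11 mg/L

k_d L₀/(k_r−k_d) = 0.400×38.7/(1.45−0.400) = 15.48/1.050 = 14.74 mg/L.
e^(−k_d t) = e^(−0.400×0.6980) = 0.7564; e^(−k_r t) = e^(−1.45×0.6980) = 0.3635.
D = 14.74 × (0.7564 − 0.3635) + 1.37 × 0.3635 = 5.793 + 0.4979 = 6.291 mg/L.
DO = C_s − D = 8.40 − 6.291 = 2.109 mg/L.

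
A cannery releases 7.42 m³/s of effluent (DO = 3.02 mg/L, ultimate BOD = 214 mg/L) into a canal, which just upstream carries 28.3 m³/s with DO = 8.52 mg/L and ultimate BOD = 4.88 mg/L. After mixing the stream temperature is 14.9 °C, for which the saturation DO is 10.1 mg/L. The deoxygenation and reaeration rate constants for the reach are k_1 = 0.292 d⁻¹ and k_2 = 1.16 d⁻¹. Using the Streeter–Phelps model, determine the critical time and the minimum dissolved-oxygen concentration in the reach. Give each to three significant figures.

Mixed DO = (28.3×8.52 + 7.42×3.02)/(28.3+7.42) = 263.5/35.72 = 7.378 mg/L.
Mixed L₀ = (28.3×4.88 + 7.42×214)/(35.72) = 1726/35.72 = 48.32 mg/L.
Initial deficit D₀ = C_s − DO₀ = 10.1 − 7.378 = 2.722 mg/L.
t_c = (1/0.8680) ln[(1.16/0.292)(1 − 2.722×0.8680/(0.292×48.32))] = 1.152 × ln(3.307) = 1.378 d.
D_c = (0.292/1.16) × 48.32 × e^(−0.292×1.378) = 0.2517 × 48.32 × 0.6687 = 8.134 mg/L.
Minimum DO = 10.1 − 8.134 = 1.966 mg/L.

t_c ≈ 1.38 d; minimum DO ≈ 1.97 mg/L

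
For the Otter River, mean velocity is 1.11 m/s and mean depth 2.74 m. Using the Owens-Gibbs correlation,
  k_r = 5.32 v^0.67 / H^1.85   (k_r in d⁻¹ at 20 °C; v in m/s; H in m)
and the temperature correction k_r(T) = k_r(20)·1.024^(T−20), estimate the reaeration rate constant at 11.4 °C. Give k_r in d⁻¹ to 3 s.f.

k_r ≈ 0.721 d⁻¹

k_r(20) = 5.32 × 1.11^0.67 / 2.74^1.85 = 5.32 × 1.072 / 6.454 = 0.8840 d⁻¹.
k_r(11.4) = 0.8840 × 1.024^(11.4−20) = 0.8840 × 0.8155 = 0.7209 d⁻¹.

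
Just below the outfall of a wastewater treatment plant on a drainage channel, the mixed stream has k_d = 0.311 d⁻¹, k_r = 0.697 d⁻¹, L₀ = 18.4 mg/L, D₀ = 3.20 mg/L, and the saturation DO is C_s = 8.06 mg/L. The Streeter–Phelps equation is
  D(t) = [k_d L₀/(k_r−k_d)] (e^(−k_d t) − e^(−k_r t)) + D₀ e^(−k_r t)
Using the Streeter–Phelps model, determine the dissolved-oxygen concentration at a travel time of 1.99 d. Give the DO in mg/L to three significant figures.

k_d L₀/(k_r−k_d) = 0.311×18.4/(0.697−0.311) = 5.722/0.3860 = 14.82 mg/L.
e^(−k_d t) = e^(−0.311×1.990) = 0.5385; e^(−k_r t) = e^(−0.697×1.990) = 0.2498.
D = 14.82 × (0.5385 − 0.2498) + 3.20 × 0.2498 = 4.280 + 0.7994 = 5.080 mg/L.
DO = C_s − D = 8.06 − 5.080 = 2.980 mg/L.

DO ≈ 2.98 mg/L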